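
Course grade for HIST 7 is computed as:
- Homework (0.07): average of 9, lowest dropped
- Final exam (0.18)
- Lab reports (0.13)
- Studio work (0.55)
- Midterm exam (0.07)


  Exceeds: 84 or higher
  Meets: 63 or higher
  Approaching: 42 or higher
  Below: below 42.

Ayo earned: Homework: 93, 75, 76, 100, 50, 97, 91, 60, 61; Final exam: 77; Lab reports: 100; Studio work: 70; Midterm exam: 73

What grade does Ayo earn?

Meets

Homework: drop 50 → average of remaining 8 = 653/8 = 81.625
Weighted total:
  Homework 81.625 × 0.07 = 5.71375
  Final exam 77 × 0.18 = 13.86
  Lab reports 100 × 0.13 = 13
  Studio work 70 × 0.55 = 38.5
  Midterm exam 73 × 0.07 = 5.11
Sum = 76.18375
76.18375 is ≥ 63 and < 84 → Meets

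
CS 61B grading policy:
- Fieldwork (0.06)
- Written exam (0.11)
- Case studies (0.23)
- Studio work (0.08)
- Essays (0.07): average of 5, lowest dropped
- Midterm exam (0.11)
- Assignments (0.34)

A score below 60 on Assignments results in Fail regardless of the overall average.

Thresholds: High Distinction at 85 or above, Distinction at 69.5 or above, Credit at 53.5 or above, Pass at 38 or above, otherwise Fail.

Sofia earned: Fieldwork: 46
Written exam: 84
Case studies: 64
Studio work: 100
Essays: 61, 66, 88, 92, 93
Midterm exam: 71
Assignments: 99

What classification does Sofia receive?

Essays: drop 61 → average of remaining 4 = 339/4 = 84.75
Assignments score 99 ≥ 60: minimum met.
Weighted total:
  Fieldwork 46 × 0.06 = 2.76
  Written exam 84 × 0.11 = 9.24
  Case studies 64 × 0.23 = 14.72
  Studio work 100 × 0.08 = 8
  Essays 84.75 × 0.07 = 5.9325
  Midterm exam 71 × 0.11 = 7.81
  Assignments 99 × 0.34 = 33.66
Sum = 82.1225
82.1225 is ≥ 69.5 and < 85 → Distinction

Distinction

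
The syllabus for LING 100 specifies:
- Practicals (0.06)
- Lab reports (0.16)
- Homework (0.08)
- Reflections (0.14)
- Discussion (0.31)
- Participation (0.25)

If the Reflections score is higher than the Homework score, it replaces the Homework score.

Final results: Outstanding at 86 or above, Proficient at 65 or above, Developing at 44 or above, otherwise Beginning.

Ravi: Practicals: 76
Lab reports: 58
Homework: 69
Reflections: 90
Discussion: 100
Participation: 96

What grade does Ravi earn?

Outstanding

Reflections (90) > Homework (69), so Homework counts as 90.
Weighted total:
  Practicals 76 × 0.06 = 4.56
  Lab reports 58 × 0.16 = 9.28
  Homework 90 × 0.08 = 7.2
  Reflections 90 × 0.14 = 12.6
  Discussion 100 × 0.31 = 31
  Participation 96 × 0.25 = 24
Sum = 88.64
88.64 ≥ 86 → Outstanding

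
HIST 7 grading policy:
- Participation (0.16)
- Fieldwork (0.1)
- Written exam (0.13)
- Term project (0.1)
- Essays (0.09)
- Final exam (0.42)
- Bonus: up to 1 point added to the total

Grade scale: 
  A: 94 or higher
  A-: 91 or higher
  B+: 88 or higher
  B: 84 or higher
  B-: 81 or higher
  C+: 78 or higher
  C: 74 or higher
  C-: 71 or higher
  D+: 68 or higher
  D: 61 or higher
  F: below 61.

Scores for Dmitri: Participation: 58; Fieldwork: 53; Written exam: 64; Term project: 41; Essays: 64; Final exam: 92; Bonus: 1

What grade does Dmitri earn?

Weighted total:
  Participation 58 × 0.16 = 9.28
  Fieldwork 53 × 0.1 = 5.3
  Written exam 64 × 0.13 = 8.32
  Term project 41 × 0.1 = 4.1
  Essays 64 × 0.09 = 5.76
  Final exam 92 × 0.42 = 38.64
Sum = 71.4
Bonus: 71.4 + 1 = 72.4
72.4 is ≥ 71 and < 74 → C-

C-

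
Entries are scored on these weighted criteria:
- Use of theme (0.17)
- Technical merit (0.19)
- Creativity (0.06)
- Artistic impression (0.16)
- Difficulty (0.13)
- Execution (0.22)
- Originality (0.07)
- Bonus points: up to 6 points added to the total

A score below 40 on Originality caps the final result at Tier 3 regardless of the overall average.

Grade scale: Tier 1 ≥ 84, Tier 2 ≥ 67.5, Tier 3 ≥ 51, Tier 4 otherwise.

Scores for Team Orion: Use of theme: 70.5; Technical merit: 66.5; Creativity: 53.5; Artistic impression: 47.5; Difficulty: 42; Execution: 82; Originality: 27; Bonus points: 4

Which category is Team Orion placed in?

Originality score 27 < 40: minimum not met.
Weighted total:
  Use of theme 70.5 × 0.17 = 11.985
  Technical merit 66.5 × 0.19 = 12.635
  Creativity 53.5 × 0.06 = 3.21
  Artistic impression 47.5 × 0.16 = 7.6
  Difficulty 42 × 0.13 = 5.46
  Execution 82 × 0.22 = 18.04
  Originality 27 × 0.07 = 1.89
Sum = 60.82
Bonus points: 60.82 + 4 = 64.82
64.82 would be Tier 3; cap at Tier 3 applies → Tier 3.

Tier 3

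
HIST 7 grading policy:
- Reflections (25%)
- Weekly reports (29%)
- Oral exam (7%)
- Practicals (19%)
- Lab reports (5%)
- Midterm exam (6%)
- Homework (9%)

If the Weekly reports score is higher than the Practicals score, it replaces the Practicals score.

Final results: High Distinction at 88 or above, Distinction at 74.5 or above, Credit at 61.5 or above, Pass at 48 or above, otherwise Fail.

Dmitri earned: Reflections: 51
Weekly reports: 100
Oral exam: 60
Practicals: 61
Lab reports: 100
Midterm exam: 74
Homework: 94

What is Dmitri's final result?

Weekly reports (100) > Practicals (61), so Practicals counts as 100.
Weighted total:
  Reflections 51 × 0.25 = 12.75
  Weekly reports 100 × 0.29 = 29
  Oral exam 60 × 0.07 = 4.2
  Practicals 100 × 0.19 = 19
  Lab reports 100 × 0.05 = 5
  Midterm exam 74 × 0.06 = 4.44
  Homework 94 × 0.09 = 8.46
Sum = 82.85
82.85 is ≥ 74.5 and < 88 → Distinction

Distinction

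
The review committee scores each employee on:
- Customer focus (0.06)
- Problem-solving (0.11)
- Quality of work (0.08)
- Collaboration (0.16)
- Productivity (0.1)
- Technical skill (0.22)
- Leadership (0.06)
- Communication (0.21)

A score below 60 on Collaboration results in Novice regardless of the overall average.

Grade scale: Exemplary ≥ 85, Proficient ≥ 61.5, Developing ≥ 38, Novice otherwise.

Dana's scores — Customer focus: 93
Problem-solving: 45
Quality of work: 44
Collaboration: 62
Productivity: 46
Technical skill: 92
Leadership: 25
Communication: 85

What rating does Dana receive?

Proficient

Collaboration score 62 ≥ 60: minimum met.
Weighted total:
  Customer focus 93 × 0.06 = 5.58
  Problem-solving 45 × 0.11 = 4.95
  Quality of work 44 × 0.08 = 3.52
  Collaboration 62 × 0.16 = 9.92
  Productivity 46 × 0.1 = 4.6
  Technical skill 92 × 0.22 = 20.24
  Leadership 25 × 0.06 = 1.5
  Communication 85 × 0.21 = 17.85
Sum = 68.16
68.16 is ≥ 61.5 and < 85 → Proficient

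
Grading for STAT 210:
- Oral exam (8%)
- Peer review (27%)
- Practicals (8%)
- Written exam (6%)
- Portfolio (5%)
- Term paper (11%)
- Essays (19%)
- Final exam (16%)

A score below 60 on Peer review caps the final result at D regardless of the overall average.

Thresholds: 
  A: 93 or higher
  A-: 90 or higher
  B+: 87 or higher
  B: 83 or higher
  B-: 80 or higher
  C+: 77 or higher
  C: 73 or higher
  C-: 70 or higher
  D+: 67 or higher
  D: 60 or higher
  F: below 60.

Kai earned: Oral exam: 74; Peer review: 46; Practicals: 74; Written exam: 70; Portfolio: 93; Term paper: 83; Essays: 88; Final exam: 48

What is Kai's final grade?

Peer review score 46 < 60: minimum not met.
Weighted total:
  Oral exam 74 × 0.08 = 5.92
  Peer review 46 × 0.27 = 12.42
  Practicals 74 × 0.08 = 5.92
  Written exam 70 × 0.06 = 4.2
  Portfolio 93 × 0.05 = 4.65
  Term paper 83 × 0.11 = 9.13
  Essays 88 × 0.19 = 16.72
  Final exam 48 × 0.16 = 7.68
Sum = 66.64
66.64 would be D; cap at D applies → D.

D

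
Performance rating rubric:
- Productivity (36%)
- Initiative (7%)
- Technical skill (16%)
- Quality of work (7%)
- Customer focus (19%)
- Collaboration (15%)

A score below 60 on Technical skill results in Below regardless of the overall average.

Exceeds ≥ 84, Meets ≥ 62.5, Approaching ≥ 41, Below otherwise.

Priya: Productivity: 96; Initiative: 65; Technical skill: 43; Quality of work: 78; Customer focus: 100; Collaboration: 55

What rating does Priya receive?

Technical skill score 43 < 60: minimum not met.
Weighted total:
  Productivity 96 × 0.36 = 34.56
  Initiative 65 × 0.07 = 4.55
  Technical skill 43 × 0.16 = 6.88
  Quality of work 78 × 0.07 = 5.46
  Customer focus 100 × 0.19 = 19
  Collaboration 55 × 0.15 = 8.25
Sum = 78.7
Because the Technical skill minimum was not met, the result is Below.

Below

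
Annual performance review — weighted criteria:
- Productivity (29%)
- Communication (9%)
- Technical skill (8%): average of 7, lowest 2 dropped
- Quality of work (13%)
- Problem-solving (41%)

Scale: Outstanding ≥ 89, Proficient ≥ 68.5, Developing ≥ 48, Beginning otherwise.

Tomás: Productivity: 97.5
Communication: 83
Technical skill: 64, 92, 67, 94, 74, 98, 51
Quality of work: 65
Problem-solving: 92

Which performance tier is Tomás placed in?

Technical skill: drop 51, 64 → average of remaining 5 = 425/5 = 85
Weighted total:
  Productivity 97.5 × 0.29 = 28.275
  Communication 83 × 0.09 = 7.47
  Technical skill 85 × 0.08 = 6.8
  Quality of work 65 × 0.13 = 8.45
  Problem-solving 92 × 0.41 = 37.72
Sum = 88.715
88.715 is ≥ 68.5 and < 89 → Proficient

Proficient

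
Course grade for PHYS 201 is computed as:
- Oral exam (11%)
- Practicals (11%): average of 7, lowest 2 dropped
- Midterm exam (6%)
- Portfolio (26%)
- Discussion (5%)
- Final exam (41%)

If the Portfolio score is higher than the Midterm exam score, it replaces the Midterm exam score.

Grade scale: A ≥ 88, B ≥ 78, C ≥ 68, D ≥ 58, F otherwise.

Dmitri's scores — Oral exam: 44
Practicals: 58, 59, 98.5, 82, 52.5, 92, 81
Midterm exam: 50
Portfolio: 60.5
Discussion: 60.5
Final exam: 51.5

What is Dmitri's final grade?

Practicals: drop 52.5, 58 → average of remaining 5 = 412.5/5 = 82.5
Portfolio (60.5) > Midterm exam (50), so Midterm exam counts as 60.5.
Weighted total:
  Oral exam 44 × 0.11 = 4.84
  Practicals 82.5 × 0.11 = 9.075
  Midterm exam 60.5 × 0.06 = 3.63
  Portfolio 60.5 × 0.26 = 15.73
  Discussion 60.5 × 0.05 = 3.025
  Final exam 51.5 × 0.41 = 21.115
Sum = 57.415
57.415 < 58 → F

F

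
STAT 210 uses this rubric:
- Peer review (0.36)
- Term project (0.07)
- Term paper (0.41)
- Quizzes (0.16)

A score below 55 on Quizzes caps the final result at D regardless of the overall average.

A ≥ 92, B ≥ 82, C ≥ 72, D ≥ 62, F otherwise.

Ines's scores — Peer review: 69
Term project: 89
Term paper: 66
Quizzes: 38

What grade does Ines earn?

D

Quizzes score 38 < 55: minimum not met.
Weighted total:
  Peer review 69 × 0.36 = 24.84
  Term project 89 × 0.07 = 6.23
  Term paper 66 × 0.41 = 27.06
  Quizzes 38 × 0.16 = 6.08
Sum = 64.21
64.21 would be D; cap at D applies → D.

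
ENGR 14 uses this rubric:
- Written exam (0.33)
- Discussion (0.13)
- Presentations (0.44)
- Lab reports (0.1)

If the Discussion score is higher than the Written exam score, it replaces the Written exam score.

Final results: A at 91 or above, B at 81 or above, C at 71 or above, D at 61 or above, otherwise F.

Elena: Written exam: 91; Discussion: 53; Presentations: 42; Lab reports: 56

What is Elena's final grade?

D

Discussion (53) ≤ Written exam (91), so Written exam stays at 91.
Weighted total:
  Written exam 91 × 0.33 = 30.03
  Discussion 53 × 0.13 = 6.89
  Presentations 42 × 0.44 = 18.48
  Lab reports 56 × 0.1 = 5.6
Sum = 61
61 is ≥ 61 and < 71 → D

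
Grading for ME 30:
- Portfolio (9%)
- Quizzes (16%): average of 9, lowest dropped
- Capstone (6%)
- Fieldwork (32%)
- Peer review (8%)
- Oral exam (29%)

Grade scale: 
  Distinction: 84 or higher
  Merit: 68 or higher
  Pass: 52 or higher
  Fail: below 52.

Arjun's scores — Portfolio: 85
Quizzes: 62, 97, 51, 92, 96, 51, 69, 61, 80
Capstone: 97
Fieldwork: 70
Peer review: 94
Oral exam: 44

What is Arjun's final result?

Quizzes: drop 51 → average of remaining 8 = 608/8 = 76
Weighted total:
  Portfolio 85 × 0.09 = 7.65
  Quizzes 76 × 0.16 = 12.16
  Capstone 97 × 0.06 = 5.82
  Fieldwork 70 × 0.32 = 22.4
  Peer review 94 × 0.08 = 7.52
  Oral exam 44 × 0.29 = 12.76
Sum = 68.31
68.31 is ≥ 68 and < 84 → Merit

Merit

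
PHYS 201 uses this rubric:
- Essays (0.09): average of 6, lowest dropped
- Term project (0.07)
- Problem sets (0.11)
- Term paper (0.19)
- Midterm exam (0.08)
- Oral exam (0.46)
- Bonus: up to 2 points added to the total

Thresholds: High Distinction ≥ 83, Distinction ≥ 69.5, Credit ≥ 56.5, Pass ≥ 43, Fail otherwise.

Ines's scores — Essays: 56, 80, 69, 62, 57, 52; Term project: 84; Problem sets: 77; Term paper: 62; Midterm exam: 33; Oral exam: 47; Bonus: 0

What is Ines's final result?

Pass

Essays: drop 52 → average of remaining 5 = 324/5 = 64.8
Weighted total:
  Essays 64.8 × 0.09 = 5.832
  Term project 84 × 0.07 = 5.88
  Problem sets 77 × 0.11 = 8.47
  Term paper 62 × 0.19 = 11.78
  Midterm exam 33 × 0.08 = 2.64
  Oral exam 47 × 0.46 = 21.62
Sum = 56.222
Bonus: 56.222 + 0 = 56.222
56.222 is ≥ 43 and < 56.5 → Pass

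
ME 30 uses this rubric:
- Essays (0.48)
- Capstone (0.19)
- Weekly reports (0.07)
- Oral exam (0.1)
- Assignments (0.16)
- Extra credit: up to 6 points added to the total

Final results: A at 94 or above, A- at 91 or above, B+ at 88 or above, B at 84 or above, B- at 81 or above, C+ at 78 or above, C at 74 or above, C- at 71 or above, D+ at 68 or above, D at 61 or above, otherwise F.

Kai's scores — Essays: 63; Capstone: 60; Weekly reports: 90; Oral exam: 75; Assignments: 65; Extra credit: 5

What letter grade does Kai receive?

D+

Weighted total:
  Essays 63 × 0.48 = 30.24
  Capstone 60 × 0.19 = 11.4
  Weekly reports 90 × 0.07 = 6.3
  Oral exam 75 × 0.1 = 7.5
  Assignments 65 × 0.16 = 10.4
Sum = 65.84
Extra credit: 65.84 + 5 = 70.84
70.84 is ≥ 68 and < 71 → D+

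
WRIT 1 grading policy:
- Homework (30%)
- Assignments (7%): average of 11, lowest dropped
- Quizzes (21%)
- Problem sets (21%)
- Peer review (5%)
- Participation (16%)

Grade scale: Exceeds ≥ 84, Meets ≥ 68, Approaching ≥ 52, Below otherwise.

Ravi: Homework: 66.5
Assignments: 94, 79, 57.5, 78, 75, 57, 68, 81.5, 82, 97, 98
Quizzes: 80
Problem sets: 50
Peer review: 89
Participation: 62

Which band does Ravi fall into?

Approaching

Assignments: drop 57 → average of remaining 10 = 810/10 = 81
Weighted total:
  Homework 66.5 × 0.3 = 19.95
  Assignments 81 × 0.07 = 5.67
  Quizzes 80 × 0.21 = 16.8
  Problem sets 50 × 0.21 = 10.5
  Peer review 89 × 0.05 = 4.45
  Participation 62 × 0.16 = 9.92
Sum = 67.29
67.29 is ≥ 52 and < 68 → Approaching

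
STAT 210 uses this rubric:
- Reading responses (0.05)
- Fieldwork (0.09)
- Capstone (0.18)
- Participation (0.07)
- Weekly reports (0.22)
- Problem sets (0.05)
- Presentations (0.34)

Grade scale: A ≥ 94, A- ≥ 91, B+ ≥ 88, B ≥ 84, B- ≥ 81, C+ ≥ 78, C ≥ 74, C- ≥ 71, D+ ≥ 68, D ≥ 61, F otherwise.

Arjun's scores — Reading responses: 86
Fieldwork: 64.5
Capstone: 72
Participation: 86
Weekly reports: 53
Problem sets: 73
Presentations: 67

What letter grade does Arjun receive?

Weighted total:
  Reading responses 86 × 0.05 = 4.3
  Fieldwork 64.5 × 0.09 = 5.805
  Capstone 72 × 0.18 = 12.96
  Participation 86 × 0.07 = 6.02
  Weekly reports 53 × 0.22 = 11.66
  Problem sets 73 × 0.05 = 3.65
  Presentations 67 × 0.34 = 22.78
Sum = 67.175
67.175 is ≥ 61 and < 68 → D

D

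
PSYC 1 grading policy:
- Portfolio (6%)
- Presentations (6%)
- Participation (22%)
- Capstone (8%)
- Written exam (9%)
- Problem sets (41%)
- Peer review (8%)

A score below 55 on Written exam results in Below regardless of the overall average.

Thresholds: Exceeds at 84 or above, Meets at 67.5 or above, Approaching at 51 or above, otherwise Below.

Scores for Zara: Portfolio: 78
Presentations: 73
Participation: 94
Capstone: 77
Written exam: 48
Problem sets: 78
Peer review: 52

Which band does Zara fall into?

Written exam score 48 < 55: minimum not met.
Weighted total:
  Portfolio 78 × 0.06 = 4.68
  Presentations 73 × 0.06 = 4.38
  Participation 94 × 0.22 = 20.68
  Capstone 77 × 0.08 = 6.16
  Written exam 48 × 0.09 = 4.32
  Problem sets 78 × 0.41 = 31.98
  Peer review 52 × 0.08 = 4.16
Sum = 76.36
Because the Written exam minimum was not met, the result is Below.

Below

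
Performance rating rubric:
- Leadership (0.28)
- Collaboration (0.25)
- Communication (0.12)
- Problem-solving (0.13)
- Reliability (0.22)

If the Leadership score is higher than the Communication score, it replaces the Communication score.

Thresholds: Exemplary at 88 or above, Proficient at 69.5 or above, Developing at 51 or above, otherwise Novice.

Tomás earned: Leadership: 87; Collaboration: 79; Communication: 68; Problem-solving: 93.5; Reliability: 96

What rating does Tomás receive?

Proficient

Leadership (87) > Communication (68), so Communication counts as 87.
Weighted total:
  Leadership 87 × 0.28 = 24.36
  Collaboration 79 × 0.25 = 19.75
  Communication 87 × 0.12 = 10.44
  Problem-solving 93.5 × 0.13 = 12.155
  Reliability 96 × 0.22 = 21.12
Sum = 87.825
87.825 is ≥ 69.5 and < 88 → Proficient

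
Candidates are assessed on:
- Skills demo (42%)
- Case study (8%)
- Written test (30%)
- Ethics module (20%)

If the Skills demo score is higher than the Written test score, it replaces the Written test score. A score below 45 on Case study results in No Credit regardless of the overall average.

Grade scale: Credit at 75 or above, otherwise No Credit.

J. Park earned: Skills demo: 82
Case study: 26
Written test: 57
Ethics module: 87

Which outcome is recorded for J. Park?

Skills demo (82) > Written test (57), so Written test counts as 82.
Case study score 26 < 45: minimum not met.
Weighted total:
  Skills demo 82 × 0.42 = 34.44
  Case study 26 × 0.08 = 2.08
  Written test 82 × 0.3 = 24.6
  Ethics module 87 × 0.2 = 17.4
Sum = 78.52
Because the Case study minimum was not met, the result is No Credit.

No Credit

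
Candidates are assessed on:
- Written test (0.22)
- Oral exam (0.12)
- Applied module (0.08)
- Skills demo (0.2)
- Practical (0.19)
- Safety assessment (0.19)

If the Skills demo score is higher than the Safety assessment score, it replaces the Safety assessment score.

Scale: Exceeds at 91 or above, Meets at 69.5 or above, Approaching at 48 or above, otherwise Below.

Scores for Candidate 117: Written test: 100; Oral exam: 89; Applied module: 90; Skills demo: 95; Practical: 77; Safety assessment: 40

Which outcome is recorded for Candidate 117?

Skills demo (95) > Safety assessment (40), so Safety assessment counts as 95.
Weighted total:
  Written test 100 × 0.22 = 22
  Oral exam 89 × 0.12 = 10.68
  Applied module 90 × 0.08 = 7.2
  Skills demo 95 × 0.2 = 19
  Practical 77 × 0.19 = 14.63
  Safety assessment 95 × 0.19 = 18.05
Sum = 91.56
91.56 ≥ 91 → Exceeds

Exceeds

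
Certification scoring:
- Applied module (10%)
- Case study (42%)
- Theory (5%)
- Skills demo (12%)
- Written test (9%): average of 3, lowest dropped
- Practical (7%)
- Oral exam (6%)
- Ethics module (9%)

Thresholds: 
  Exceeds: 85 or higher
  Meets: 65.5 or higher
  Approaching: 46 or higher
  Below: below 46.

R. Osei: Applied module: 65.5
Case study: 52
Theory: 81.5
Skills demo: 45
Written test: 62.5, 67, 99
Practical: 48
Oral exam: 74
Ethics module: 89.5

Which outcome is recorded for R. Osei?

Approaching

Written test: drop 62.5 → average of remaining 2 = 166/2 = 83
Weighted total:
  Applied module 65.5 × 0.1 = 6.55
  Case study 52 × 0.42 = 21.84
  Theory 81.5 × 0.05 = 4.075
  Skills demo 45 × 0.12 = 5.4
  Written test 83 × 0.09 = 7.47
  Practical 48 × 0.07 = 3.36
  Oral exam 74 × 0.06 = 4.44
  Ethics module 89.5 × 0.09 = 8.055
Sum = 61.19
61.19 is ≥ 46 and < 65.5 → Approaching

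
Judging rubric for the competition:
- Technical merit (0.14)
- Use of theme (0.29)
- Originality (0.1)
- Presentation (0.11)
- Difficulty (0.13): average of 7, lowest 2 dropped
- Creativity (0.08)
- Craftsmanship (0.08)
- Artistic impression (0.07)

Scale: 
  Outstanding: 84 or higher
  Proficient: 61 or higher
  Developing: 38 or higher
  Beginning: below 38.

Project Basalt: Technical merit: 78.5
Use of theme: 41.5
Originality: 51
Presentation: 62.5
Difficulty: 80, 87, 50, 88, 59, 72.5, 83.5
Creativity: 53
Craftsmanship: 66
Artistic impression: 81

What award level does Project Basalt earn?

Developing

Difficulty: drop 50, 59 → average of remaining 5 = 411/5 = 82.2
Weighted total:
  Technical merit 78.5 × 0.14 = 10.99
  Use of theme 41.5 × 0.29 = 12.035
  Originality 51 × 0.1 = 5.1
  Presentation 62.5 × 0.11 = 6.875
  Difficulty 82.2 × 0.13 = 10.686
  Creativity 53 × 0.08 = 4.24
  Craftsmanship 66 × 0.08 = 5.28
  Artistic impression 81 × 0.07 = 5.67
Sum = 60.876
60.876 is ≥ 38 and < 61 → Developing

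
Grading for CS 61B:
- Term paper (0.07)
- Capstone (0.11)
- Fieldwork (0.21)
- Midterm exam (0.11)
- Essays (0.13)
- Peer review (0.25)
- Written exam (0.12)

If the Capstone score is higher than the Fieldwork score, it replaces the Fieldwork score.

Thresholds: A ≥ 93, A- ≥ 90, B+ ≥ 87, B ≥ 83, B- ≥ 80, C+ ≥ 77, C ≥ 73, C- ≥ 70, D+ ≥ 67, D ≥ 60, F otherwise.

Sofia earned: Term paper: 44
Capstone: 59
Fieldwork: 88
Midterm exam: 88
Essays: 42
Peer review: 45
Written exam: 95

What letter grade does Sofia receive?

D

Capstone (59) ≤ Fieldwork (88), so Fieldwork stays at 88.
Weighted total:
  Term paper 44 × 0.07 = 3.08
  Capstone 59 × 0.11 = 6.49
  Fieldwork 88 × 0.21 = 18.48
  Midterm exam 88 × 0.11 = 9.68
  Essays 42 × 0.13 = 5.46
  Peer review 45 × 0.25 = 11.25
  Written exam 95 × 0.12 = 11.4
Sum = 65.84
65.84 is ≥ 60 and < 67 → D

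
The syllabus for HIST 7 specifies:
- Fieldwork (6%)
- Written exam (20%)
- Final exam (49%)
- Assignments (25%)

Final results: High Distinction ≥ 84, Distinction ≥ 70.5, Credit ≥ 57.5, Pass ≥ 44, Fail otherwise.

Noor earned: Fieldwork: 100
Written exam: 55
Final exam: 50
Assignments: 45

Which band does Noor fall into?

Weighted total:
  Fieldwork 100 × 0.06 = 6
  Written exam 55 × 0.2 = 11
  Final exam 50 × 0.49 = 24.5
  Assignments 45 × 0.25 = 11.25
Sum = 52.75
52.75 is ≥ 44 and < 57.5 → Pass

Pass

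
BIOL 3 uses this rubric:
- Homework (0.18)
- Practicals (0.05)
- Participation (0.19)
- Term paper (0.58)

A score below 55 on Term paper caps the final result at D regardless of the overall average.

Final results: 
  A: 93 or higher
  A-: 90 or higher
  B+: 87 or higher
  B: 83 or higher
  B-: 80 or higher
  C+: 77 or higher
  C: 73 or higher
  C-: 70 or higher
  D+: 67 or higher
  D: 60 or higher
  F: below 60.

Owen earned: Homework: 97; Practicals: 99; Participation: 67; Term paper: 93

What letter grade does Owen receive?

Term paper score 93 ≥ 55: minimum met.
Weighted total:
  Homework 97 × 0.18 = 17.46
  Practicals 99 × 0.05 = 4.95
  Participation 67 × 0.19 = 12.73
  Term paper 93 × 0.58 = 53.94
Sum = 89.08
89.08 is ≥ 87 and < 90 → B+

B+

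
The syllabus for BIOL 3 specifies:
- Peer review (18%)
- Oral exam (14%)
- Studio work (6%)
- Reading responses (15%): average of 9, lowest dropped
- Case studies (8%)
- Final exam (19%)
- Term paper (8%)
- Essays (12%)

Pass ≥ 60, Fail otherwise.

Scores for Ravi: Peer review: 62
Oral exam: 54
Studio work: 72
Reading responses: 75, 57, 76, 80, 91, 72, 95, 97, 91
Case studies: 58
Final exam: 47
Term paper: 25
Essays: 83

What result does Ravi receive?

Pass

Reading responses: drop 57 → average of remaining 8 = 677/8 = 84.625
Weighted total:
  Peer review 62 × 0.18 = 11.16
  Oral exam 54 × 0.14 = 7.56
  Studio work 72 × 0.06 = 4.32
  Reading responses 84.625 × 0.15 = 12.69375
  Case studies 58 × 0.08 = 4.64
  Final exam 47 × 0.19 = 8.93
  Term paper 25 × 0.08 = 2
  Essays 83 × 0.12 = 9.96
Sum = 61.26375
61.26375 ≥ 60 → Pass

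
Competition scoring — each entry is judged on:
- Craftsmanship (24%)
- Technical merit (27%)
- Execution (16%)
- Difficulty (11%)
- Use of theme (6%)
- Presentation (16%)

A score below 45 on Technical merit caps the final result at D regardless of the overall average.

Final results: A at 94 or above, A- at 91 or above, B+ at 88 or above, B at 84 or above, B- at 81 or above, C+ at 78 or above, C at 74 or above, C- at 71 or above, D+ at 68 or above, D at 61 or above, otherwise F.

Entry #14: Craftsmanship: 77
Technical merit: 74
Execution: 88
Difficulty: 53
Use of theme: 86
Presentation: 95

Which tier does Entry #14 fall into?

Technical merit score 74 ≥ 45: minimum met.
Weighted total:
  Craftsmanship 77 × 0.24 = 18.48
  Technical merit 74 × 0.27 = 19.98
  Execution 88 × 0.16 = 14.08
  Difficulty 53 × 0.11 = 5.83
  Use of theme 86 × 0.06 = 5.16
  Presentation 95 × 0.16 = 15.2
Sum = 78.73
78.73 is ≥ 78 and < 81 → C+

C+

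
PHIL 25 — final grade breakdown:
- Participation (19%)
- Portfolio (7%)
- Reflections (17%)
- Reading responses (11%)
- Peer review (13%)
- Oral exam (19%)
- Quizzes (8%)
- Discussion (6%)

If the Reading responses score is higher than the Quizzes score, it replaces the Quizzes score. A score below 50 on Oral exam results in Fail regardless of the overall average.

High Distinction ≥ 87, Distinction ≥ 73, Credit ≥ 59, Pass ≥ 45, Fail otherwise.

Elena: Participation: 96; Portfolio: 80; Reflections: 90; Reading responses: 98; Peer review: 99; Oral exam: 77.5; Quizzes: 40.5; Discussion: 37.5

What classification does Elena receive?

High Distinction

Reading responses (98) > Quizzes (40.5), so Quizzes counts as 98.
Oral exam score 77.5 ≥ 50: minimum met.
Weighted total:
  Participation 96 × 0.19 = 18.24
  Portfolio 80 × 0.07 = 5.6
  Reflections 90 × 0.17 = 15.3
  Reading responses 98 × 0.11 = 10.78
  Peer review 99 × 0.13 = 12.87
  Oral exam 77.5 × 0.19 = 14.725
  Quizzes 98 × 0.08 = 7.84
  Discussion 37.5 × 0.06 = 2.25
Sum = 87.605
87.605 ≥ 87 → High Distinction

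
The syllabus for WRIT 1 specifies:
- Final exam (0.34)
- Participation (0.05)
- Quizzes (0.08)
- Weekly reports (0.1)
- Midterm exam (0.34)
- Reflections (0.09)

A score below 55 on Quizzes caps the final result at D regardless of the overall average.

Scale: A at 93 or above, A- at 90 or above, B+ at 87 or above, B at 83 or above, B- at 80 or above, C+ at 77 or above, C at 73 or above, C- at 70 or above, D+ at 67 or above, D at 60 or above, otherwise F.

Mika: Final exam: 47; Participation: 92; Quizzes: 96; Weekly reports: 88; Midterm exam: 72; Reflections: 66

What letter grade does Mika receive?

Quizzes score 96 ≥ 55: minimum met.
Weighted total:
  Final exam 47 × 0.34 = 15.98
  Participation 92 × 0.05 = 4.6
  Quizzes 96 × 0.08 = 7.68
  Weekly reports 88 × 0.1 = 8.8
  Midterm exam 72 × 0.34 = 24.48
  Reflections 66 × 0.09 = 5.94
Sum = 67.48
67.48 is ≥ 67 and < 70 → D+

D+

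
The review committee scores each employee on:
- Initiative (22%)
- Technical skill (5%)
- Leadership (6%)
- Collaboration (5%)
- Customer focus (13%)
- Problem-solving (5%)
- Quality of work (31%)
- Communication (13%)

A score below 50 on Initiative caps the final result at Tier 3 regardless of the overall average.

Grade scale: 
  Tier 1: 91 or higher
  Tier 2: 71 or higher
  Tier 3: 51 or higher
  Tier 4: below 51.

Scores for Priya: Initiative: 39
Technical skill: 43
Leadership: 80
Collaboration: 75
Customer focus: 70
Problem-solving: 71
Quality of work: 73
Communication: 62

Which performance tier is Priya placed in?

Tier 3

Initiative score 39 < 50: minimum not met.
Weighted total:
  Initiative 39 × 0.22 = 8.58
  Technical skill 43 × 0.05 = 2.15
  Leadership 80 × 0.06 = 4.8
  Collaboration 75 × 0.05 = 3.75
  Customer focus 70 × 0.13 = 9.1
  Problem-solving 71 × 0.05 = 3.55
  Quality of work 73 × 0.31 = 22.63
  Communication 62 × 0.13 = 8.06
Sum = 62.62
62.62 would be Tier 3; cap at Tier 3 applies → Tier 3.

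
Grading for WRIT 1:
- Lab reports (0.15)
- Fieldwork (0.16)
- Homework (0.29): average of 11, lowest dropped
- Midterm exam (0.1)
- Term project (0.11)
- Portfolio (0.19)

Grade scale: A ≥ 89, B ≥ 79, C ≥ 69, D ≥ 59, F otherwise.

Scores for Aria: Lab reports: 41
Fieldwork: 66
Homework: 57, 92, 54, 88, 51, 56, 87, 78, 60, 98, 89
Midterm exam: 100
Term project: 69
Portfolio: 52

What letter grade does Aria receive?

Homework: drop 51 → average of remaining 10 = 759/10 = 75.9
Weighted total:
  Lab reports 41 × 0.15 = 6.15
  Fieldwork 66 × 0.16 = 10.56
  Homework 75.9 × 0.29 = 22.011
  Midterm exam 100 × 0.1 = 10
  Term project 69 × 0.11 = 7.59
  Portfolio 52 × 0.19 = 9.88
Sum = 66.191
66.191 is ≥ 59 and < 69 → D

D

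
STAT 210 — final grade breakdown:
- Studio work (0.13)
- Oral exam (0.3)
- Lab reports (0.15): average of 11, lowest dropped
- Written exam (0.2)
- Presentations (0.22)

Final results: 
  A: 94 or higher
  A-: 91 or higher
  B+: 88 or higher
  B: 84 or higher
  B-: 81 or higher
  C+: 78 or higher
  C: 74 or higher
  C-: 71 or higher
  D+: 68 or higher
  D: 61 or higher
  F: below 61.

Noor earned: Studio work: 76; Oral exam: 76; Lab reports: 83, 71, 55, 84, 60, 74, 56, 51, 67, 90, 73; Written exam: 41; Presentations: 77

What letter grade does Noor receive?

D+

Lab reports: drop 51 → average of remaining 10 = 713/10 = 71.3
Weighted total:
  Studio work 76 × 0.13 = 9.88
  Oral exam 76 × 0.3 = 22.8
  Lab reports 71.3 × 0.15 = 10.695
  Written exam 41 × 0.2 = 8.2
  Presentations 77 × 0.22 = 16.94
Sum = 68.515
68.515 is ≥ 68 and < 71 → D+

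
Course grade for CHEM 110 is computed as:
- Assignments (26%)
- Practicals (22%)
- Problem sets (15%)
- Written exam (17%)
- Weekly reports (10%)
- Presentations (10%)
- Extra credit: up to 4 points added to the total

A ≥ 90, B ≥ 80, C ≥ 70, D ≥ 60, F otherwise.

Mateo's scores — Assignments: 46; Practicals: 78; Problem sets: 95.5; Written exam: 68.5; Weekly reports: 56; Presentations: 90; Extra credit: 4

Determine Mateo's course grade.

C

Weighted total:
  Assignments 46 × 0.26 = 11.96
  Practicals 78 × 0.22 = 17.16
  Problem sets 95.5 × 0.15 = 14.325
  Written exam 68.5 × 0.17 = 11.645
  Weekly reports 56 × 0.1 = 5.6
  Presentations 90 × 0.1 = 9
Sum = 69.69
Extra credit: 69.69 + 4 = 73.69
73.69 is ≥ 70 and < 80 → C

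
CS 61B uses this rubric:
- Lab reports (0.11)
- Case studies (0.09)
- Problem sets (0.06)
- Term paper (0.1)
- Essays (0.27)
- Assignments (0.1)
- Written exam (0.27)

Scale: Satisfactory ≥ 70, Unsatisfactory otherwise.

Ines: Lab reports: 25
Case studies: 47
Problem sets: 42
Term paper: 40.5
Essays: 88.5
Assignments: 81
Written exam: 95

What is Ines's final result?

Weighted total:
  Lab reports 25 × 0.11 = 2.75
  Case studies 47 × 0.09 = 4.23
  Problem sets 42 × 0.06 = 2.52
  Term paper 40.5 × 0.1 = 4.05
  Essays 88.5 × 0.27 = 23.895
  Assignments 81 × 0.1 = 8.1
  Written exam 95 × 0.27 = 25.65
Sum = 71.195
71.195 ≥ 70 → Satisfactory

Satisfactory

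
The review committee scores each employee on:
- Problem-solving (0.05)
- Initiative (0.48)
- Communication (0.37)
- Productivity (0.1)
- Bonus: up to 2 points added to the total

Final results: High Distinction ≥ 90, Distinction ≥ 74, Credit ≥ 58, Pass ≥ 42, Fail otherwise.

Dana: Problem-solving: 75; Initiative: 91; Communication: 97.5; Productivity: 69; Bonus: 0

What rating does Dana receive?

High Distinction

Weighted total:
  Problem-solving 75 × 0.05 = 3.75
  Initiative 91 × 0.48 = 43.68
  Communication 97.5 × 0.37 = 36.075
  Productivity 69 × 0.1 = 6.9
Sum = 90.405
Bonus: 90.405 + 0 = 90.405
90.405 ≥ 90 → High Distinction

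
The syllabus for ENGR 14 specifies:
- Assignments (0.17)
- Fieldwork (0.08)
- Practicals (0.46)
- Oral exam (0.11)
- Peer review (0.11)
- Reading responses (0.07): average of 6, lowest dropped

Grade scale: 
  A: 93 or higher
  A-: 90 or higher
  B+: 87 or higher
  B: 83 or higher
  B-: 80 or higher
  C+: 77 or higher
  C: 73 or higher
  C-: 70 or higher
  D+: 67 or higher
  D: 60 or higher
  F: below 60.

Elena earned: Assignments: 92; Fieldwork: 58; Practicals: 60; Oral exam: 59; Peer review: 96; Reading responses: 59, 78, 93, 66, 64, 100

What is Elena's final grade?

Reading responses: drop 59 → average of remaining 5 = 401/5 = 80.2
Weighted total:
  Assignments 92 × 0.17 = 15.64
  Fieldwork 58 × 0.08 = 4.64
  Practicals 60 × 0.46 = 27.6
  Oral exam 59 × 0.11 = 6.49
  Peer review 96 × 0.11 = 10.56
  Reading responses 80.2 × 0.07 = 5.614
Sum = 70.544
70.544 is ≥ 70 and < 73 → C-

C-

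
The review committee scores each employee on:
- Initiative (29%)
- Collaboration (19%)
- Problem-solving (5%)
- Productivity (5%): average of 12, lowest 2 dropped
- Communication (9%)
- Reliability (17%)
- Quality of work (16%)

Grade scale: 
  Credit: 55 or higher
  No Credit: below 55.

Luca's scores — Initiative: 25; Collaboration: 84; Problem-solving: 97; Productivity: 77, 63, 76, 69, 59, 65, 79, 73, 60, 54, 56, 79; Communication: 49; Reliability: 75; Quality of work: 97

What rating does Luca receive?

Credit

Productivity: drop 54, 56 → average of remaining 10 = 700/10 = 70
Weighted total:
  Initiative 25 × 0.29 = 7.25
  Collaboration 84 × 0.19 = 15.96
  Problem-solving 97 × 0.05 = 4.85
  Productivity 70 × 0.05 = 3.5
  Communication 49 × 0.09 = 4.41
  Reliability 75 × 0.17 = 12.75
  Quality of work 97 × 0.16 = 15.52
Sum = 64.24
64.24 ≥ 55 → Credit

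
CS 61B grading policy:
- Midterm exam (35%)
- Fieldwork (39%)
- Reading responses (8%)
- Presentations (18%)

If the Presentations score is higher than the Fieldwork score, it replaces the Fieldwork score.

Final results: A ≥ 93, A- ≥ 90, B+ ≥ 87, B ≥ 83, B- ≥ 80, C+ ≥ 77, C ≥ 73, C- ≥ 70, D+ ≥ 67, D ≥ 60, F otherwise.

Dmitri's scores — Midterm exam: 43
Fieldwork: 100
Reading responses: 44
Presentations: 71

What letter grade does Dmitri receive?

C-

Presentations (71) ≤ Fieldwork (100), so Fieldwork stays at 100.
Weighted total:
  Midterm exam 43 × 0.35 = 15.05
  Fieldwork 100 × 0.39 = 39
  Reading responses 44 × 0.08 = 3.52
  Presentations 71 × 0.18 = 12.78
Sum = 70.35
70.35 is ≥ 70 and < 73 → C-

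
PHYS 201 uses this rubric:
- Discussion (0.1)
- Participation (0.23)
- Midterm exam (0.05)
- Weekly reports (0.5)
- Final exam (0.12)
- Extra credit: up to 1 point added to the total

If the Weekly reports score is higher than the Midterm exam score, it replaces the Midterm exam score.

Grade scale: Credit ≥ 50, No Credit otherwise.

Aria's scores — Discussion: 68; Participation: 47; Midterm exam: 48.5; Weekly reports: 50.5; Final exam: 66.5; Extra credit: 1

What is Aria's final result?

Weekly reports (50.5) > Midterm exam (48.5), so Midterm exam counts as 50.5.
Weighted total:
  Discussion 68 × 0.1 = 6.8
  Participation 47 × 0.23 = 10.81
  Midterm exam 50.5 × 0.05 = 2.525
  Weekly reports 50.5 × 0.5 = 25.25
  Final exam 66.5 × 0.12 = 7.98
Sum = 53.365
Extra credit: 53.365 + 1 = 54.365
54.365 ≥ 50 → Credit

Credit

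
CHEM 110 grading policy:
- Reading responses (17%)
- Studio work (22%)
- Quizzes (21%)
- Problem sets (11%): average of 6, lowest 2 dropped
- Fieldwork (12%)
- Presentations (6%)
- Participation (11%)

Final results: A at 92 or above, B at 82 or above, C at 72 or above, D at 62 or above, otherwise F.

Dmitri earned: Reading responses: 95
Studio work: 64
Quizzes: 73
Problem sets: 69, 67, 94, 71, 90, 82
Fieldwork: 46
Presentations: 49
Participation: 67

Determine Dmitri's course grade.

Problem sets: drop 67, 69 → average of remaining 4 = 337/4 = 84.25
Weighted total:
  Reading responses 95 × 0.17 = 16.15
  Studio work 64 × 0.22 = 14.08
  Quizzes 73 × 0.21 = 15.33
  Problem sets 84.25 × 0.11 = 9.2675
  Fieldwork 46 × 0.12 = 5.52
  Presentations 49 × 0.06 = 2.94
  Participation 67 × 0.11 = 7.37
Sum = 70.6575
70.6575 is ≥ 62 and < 72 → D

D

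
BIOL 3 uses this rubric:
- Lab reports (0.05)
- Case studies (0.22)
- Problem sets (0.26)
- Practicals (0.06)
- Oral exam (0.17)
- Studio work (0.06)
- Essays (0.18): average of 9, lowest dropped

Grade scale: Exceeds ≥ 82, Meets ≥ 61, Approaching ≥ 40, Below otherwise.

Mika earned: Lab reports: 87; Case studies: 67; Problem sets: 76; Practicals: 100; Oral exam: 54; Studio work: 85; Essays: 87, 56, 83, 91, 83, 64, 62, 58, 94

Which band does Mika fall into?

Essays: drop 56 → average of remaining 8 = 622/8 = 77.75
Weighted total:
  Lab reports 87 × 0.05 = 4.35
  Case studies 67 × 0.22 = 14.74
  Problem sets 76 × 0.26 = 19.76
  Practicals 100 × 0.06 = 6
  Oral exam 54 × 0.17 = 9.18
  Studio work 85 × 0.06 = 5.1
  Essays 77.75 × 0.18 = 13.995
Sum = 73.125
73.125 is ≥ 61 and < 82 → Meets

Meets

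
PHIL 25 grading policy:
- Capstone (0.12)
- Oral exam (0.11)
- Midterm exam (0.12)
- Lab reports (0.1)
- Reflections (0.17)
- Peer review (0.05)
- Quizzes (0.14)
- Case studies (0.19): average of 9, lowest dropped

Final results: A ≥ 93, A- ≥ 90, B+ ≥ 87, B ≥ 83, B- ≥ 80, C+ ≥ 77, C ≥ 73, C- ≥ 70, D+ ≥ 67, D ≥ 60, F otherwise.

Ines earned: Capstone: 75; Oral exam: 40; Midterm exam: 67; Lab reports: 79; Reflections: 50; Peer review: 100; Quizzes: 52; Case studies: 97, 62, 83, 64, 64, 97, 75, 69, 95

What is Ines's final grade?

Case studies: drop 62 → average of remaining 8 = 644/8 = 80.5
Weighted total:
  Capstone 75 × 0.12 = 9
  Oral exam 40 × 0.11 = 4.4
  Midterm exam 67 × 0.12 = 8.04
  Lab reports 79 × 0.1 = 7.9
  Reflections 50 × 0.17 = 8.5
  Peer review 100 × 0.05 = 5
  Quizzes 52 × 0.14 = 7.28
  Case studies 80.5 × 0.19 = 15.295
Sum = 65.415
65.415 is ≥ 60 and < 67 → D

D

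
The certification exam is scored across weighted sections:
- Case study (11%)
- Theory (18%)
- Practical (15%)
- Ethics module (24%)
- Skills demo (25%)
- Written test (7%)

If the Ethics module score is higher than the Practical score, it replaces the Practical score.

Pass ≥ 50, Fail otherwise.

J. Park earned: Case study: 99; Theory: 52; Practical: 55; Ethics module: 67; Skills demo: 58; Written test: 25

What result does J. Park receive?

Ethics module (67) > Practical (55), so Practical counts as 67.
Weighted total:
  Case study 99 × 0.11 = 10.89
  Theory 52 × 0.18 = 9.36
  Practical 67 × 0.15 = 10.05
  Ethics module 67 × 0.24 = 16.08
  Skills demo 58 × 0.25 = 14.5
  Written test 25 × 0.07 = 1.75
Sum = 62.63
62.63 ≥ 50 → Pass

Pass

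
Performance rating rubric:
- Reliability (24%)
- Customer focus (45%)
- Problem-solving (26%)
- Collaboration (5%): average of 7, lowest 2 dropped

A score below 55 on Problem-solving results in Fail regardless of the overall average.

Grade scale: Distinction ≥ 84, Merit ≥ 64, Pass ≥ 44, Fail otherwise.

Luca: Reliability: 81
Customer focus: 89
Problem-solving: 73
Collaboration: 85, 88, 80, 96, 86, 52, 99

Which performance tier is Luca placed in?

Merit

Collaboration: drop 52, 80 → average of remaining 5 = 454/5 = 90.8
Problem-solving score 73 ≥ 55: minimum met.
Weighted total:
  Reliability 81 × 0.24 = 19.44
  Customer focus 89 × 0.45 = 40.05
  Problem-solving 73 × 0.26 = 18.98
  Collaboration 90.8 × 0.05 = 4.54
Sum = 83.01
83.01 is ≥ 64 and < 84 → Merit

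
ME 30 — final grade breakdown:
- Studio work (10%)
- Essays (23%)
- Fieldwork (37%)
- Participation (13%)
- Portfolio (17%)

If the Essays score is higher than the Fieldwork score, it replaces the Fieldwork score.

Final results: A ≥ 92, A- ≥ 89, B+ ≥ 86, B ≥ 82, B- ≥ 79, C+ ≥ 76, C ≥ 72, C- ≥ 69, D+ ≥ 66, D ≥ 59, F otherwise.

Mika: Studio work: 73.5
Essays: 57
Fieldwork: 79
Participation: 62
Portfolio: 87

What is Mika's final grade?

C

Essays (57) ≤ Fieldwork (79), so Fieldwork stays at 79.
Weighted total:
  Studio work 73.5 × 0.1 = 7.35
  Essays 57 × 0.23 = 13.11
  Fieldwork 79 × 0.37 = 29.23
  Participation 62 × 0.13 = 8.06
  Portfolio 87 × 0.17 = 14.79
Sum = 72.54
72.54 is ≥ 72 and < 76 → C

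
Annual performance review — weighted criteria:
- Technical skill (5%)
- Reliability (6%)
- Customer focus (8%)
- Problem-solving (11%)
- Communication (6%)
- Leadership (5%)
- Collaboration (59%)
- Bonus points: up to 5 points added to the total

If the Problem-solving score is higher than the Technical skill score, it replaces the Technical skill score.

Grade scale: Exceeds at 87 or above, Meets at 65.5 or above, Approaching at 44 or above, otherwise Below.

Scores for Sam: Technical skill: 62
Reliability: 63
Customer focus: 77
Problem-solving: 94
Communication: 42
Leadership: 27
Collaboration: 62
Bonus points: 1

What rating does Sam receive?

Problem-solving (94) > Technical skill (62), so Technical skill counts as 94.
Weighted total:
  Technical skill 94 × 0.05 = 4.7
  Reliability 63 × 0.06 = 3.78
  Customer focus 77 × 0.08 = 6.16
  Problem-solving 94 × 0.11 = 10.34
  Communication 42 × 0.06 = 2.52
  Leadership 27 × 0.05 = 1.35
  Collaboration 62 × 0.59 = 36.58
Sum = 65.43
Bonus points: 65.43 + 1 = 66.43
66.43 is ≥ 65.5 and < 87 → Meets

Meets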